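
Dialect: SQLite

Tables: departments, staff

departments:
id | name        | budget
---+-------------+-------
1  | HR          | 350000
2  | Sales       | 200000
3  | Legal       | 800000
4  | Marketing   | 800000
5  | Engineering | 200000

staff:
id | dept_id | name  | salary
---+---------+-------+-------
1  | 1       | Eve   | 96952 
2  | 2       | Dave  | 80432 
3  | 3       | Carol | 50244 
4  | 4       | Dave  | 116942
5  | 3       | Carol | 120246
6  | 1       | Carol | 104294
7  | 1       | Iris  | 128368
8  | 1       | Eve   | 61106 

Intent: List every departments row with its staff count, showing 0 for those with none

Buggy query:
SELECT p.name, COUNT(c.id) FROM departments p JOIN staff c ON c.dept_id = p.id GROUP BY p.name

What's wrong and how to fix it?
Bug: INNER JOIN drops departments rows that have no matching staff rows

Fix: Use LEFT JOIN so parents without children still appear (COUNT(c.id) gives 0)

Corrected query:
SELECT p.name, COUNT(c.id) FROM departments p LEFT JOIN staff c ON c.dept_id = p.id GROUP BY p.name

Result:
name        | COUNT(c.id)
------------+------------
Engineering | 0          
HR          | 4          
Legal       | 2          
Marketing   | 1          
Sales       | 1          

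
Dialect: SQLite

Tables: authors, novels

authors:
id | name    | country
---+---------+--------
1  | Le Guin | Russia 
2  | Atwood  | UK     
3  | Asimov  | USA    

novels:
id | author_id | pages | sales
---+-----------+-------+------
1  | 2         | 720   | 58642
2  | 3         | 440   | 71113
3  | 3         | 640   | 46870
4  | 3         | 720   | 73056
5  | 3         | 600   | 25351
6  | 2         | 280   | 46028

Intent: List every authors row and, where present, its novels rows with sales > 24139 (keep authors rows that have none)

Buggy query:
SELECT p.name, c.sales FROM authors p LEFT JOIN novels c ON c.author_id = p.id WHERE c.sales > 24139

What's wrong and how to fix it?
Bug: A WHERE condition on the right-hand table after LEFT JOIN drops unmatched parents

Fix: Put 'c.sales > 24139' in the JOIN's ON clause instead of WHERE

Corrected query:
SELECT p.name, c.sales FROM authors p LEFT JOIN novels c ON c.author_id = p.id AND c.sales > 24139

Result:
name    | sales
--------+------
Le Guin | NULL 
Atwood  | 46028
Atwood  | 58642
Asimov  | 25351
Asimov  | 46870
Asimov  | 71113
Asimov  | 73056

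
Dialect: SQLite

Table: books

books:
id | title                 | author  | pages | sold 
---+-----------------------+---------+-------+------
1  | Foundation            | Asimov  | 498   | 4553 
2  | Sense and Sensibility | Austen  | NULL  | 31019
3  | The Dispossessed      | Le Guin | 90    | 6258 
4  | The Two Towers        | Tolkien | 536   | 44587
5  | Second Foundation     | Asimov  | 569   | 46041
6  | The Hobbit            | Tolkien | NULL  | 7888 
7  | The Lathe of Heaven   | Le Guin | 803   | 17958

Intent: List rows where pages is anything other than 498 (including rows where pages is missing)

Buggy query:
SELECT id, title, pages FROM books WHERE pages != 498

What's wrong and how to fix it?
Bug: 'pages != 498' is unknown when pages is NULL, so NULL rows are silently excluded

Fix: Add an explicit OR pages IS NULL to include the missing-value rows

Corrected query:
SELECT id, title, pages FROM books WHERE pages != 498 OR pages IS NULL

Result:
id | title                 | pages
---+-----------------------+------
2  | Sense and Sensibility | NULL 
3  | The Dispossessed      | 90   
4  | The Two Towers        | 536  
5  | Second Foundation     | 569  
6  | The Hobbit            | NULL 
7  | The Lathe of Heaven   | 803  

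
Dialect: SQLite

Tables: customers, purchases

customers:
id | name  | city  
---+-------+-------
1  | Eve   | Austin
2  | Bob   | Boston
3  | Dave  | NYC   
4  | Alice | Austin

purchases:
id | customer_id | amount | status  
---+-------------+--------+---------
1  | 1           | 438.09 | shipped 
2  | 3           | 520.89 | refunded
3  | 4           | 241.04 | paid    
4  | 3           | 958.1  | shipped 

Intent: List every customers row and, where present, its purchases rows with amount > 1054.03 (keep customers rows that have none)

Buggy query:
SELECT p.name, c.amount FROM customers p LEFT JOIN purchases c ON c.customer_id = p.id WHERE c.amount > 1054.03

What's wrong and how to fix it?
Bug: A WHERE condition on the right-hand table after LEFT JOIN drops unmatched parents

Fix: Put 'c.amount > 1054.03' in the JOIN's ON clause instead of WHERE

Corrected query:
SELECT p.name, c.amount FROM customers p LEFT JOIN purchases c ON c.customer_id = p.id AND c.amount > 1054.03

Result:
name  | amount
------+-------
Eve   | NULL  
Bob   | NULL  
Dave  | NULL  
Alice | NULL  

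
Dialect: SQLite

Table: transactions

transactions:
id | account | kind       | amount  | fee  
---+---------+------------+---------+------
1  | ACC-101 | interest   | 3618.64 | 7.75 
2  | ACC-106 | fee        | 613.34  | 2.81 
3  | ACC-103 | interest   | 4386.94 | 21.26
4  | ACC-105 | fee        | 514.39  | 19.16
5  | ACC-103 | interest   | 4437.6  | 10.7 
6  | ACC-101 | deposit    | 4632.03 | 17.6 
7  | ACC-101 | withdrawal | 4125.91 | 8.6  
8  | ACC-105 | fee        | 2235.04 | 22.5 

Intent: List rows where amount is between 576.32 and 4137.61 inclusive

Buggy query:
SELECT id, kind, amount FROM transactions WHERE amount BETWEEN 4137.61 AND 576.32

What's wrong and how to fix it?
Bug: The bounds are reversed; BETWEEN a AND b requires a <= b to match anything

Fix: Write BETWEEN 576.32 AND 4137.61

Corrected query:
SELECT id, kind, amount FROM transactions WHERE amount BETWEEN 576.32 AND 4137.61

Result:
id | kind       | amount 
---+------------+--------
1  | interest   | 3618.64
2  | fee        | 613.34 
7  | withdrawal | 4125.91
8  | fee        | 2235.04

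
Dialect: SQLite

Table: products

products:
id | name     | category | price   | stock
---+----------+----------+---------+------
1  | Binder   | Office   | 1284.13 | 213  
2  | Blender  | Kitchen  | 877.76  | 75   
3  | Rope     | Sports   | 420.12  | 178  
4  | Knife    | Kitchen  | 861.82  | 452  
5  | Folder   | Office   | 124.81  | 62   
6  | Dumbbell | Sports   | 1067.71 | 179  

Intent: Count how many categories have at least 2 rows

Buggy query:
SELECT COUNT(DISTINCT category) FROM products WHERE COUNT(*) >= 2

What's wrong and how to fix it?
Bug: COUNT(*) cannot appear in WHERE; the per-group count doesn't exist yet

Fix: Use a subquery that GROUPs and filters with HAVING, then count its rows

Corrected query:
SELECT COUNT(*) FROM (SELECT category FROM products GROUP BY category HAVING COUNT(*) >= 2)

Result:
COUNT(*)
--------
3       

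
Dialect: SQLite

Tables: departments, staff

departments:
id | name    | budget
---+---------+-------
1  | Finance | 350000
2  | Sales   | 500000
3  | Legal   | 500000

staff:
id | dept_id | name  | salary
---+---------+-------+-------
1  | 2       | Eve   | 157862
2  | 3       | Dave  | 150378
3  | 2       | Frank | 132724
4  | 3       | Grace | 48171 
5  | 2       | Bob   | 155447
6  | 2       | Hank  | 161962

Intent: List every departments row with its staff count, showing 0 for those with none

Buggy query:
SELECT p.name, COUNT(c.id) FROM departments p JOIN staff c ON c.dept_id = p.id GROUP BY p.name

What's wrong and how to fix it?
Bug: INNER JOIN drops departments rows that have no matching staff rows

Fix: Use LEFT JOIN so parents without children still appear (COUNT(c.id) gives 0)

Corrected query:
SELECT p.name, COUNT(c.id) FROM departments p LEFT JOIN staff c ON c.dept_id = p.id GROUP BY p.name

Result:
name    | COUNT(c.id)
--------+------------
Finance | 0          
Legal   | 2          
Sales   | 4          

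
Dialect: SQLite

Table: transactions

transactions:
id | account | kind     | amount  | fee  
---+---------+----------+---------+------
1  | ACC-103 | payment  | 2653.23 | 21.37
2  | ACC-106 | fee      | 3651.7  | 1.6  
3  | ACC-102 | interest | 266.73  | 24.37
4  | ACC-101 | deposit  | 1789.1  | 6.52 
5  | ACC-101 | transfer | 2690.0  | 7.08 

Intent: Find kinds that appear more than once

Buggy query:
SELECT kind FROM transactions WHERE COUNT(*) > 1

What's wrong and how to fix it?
Bug: COUNT(*) is an aggregate and cannot be used in WHERE

Fix: Group first, then use HAVING for the count condition

Corrected query:
SELECT kind FROM transactions GROUP BY kind HAVING COUNT(*) > 1

Result:
(no rows)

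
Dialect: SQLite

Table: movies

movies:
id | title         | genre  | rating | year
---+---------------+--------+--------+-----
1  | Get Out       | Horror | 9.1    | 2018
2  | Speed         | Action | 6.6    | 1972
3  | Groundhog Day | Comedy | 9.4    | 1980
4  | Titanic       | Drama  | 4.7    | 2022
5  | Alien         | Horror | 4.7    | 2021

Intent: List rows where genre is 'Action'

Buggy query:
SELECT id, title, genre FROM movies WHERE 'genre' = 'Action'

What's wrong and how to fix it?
Bug: 'genre' in single quotes is a string literal, not the column; the comparison is literal-vs-literal and never true

Fix: Remove the quotes around the column name (or use double quotes for an identifier)

Corrected query:
SELECT id, title, genre FROM movies WHERE genre = 'Action'

Result:
id | title | genre 
---+-------+-------
2  | Speed | Action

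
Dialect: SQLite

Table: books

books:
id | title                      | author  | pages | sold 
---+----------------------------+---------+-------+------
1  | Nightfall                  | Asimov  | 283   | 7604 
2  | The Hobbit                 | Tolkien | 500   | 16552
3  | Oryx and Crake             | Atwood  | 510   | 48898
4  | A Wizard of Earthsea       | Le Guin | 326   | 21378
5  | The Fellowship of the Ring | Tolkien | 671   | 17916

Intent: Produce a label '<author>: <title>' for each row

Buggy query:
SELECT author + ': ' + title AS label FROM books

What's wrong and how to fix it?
Bug: SQLite uses || for string concatenation; + coerces text to numbers (yielding 0)

Fix: Replace + with || to concatenate text

Corrected query:
SELECT author || ': ' || title AS label FROM books

Result:
label                              
-----------------------------------
Asimov: Nightfall                  
Tolkien: The Hobbit                
Atwood: Oryx and Crake             
Le Guin: A Wizard of Earthsea      
Tolkien: The Fellowship of the Ring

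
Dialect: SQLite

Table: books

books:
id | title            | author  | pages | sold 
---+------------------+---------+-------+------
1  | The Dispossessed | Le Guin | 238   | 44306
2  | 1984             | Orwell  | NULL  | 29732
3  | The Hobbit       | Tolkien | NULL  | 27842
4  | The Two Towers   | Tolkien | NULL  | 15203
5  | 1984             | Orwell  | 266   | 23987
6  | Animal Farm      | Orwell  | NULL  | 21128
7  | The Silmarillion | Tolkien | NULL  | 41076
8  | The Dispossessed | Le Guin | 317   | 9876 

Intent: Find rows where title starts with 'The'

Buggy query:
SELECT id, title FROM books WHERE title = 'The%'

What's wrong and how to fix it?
Bug: '=' compares the literal string including the % character; pattern matching needs LIKE

Fix: Replace '=' with LIKE so 'The%' is treated as a pattern

Corrected query:
SELECT id, title FROM books WHERE title LIKE 'The%'

Result:
id | title           
---+-----------------
1  | The Dispossessed
3  | The Hobbit      
4  | The Two Towers  
7  | The Silmarillion
8  | The Dispossessed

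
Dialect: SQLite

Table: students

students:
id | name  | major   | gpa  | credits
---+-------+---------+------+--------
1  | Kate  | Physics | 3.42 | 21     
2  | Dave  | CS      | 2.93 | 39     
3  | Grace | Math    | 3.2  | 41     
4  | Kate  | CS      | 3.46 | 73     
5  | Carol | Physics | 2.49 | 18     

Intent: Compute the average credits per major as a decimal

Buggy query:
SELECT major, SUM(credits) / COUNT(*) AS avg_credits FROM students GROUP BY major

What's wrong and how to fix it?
Bug: SUM(credits) and COUNT(*) are both integers; the division truncates the fractional part

Fix: Cast one side to REAL so the division keeps the fractional part

Corrected query:
SELECT major, SUM(credits) * 1.0 / COUNT(*) AS avg_credits FROM students GROUP BY major

Result:
major   | avg_credits
--------+------------
CS      | 56         
Math    | 41         
Physics | 19.5       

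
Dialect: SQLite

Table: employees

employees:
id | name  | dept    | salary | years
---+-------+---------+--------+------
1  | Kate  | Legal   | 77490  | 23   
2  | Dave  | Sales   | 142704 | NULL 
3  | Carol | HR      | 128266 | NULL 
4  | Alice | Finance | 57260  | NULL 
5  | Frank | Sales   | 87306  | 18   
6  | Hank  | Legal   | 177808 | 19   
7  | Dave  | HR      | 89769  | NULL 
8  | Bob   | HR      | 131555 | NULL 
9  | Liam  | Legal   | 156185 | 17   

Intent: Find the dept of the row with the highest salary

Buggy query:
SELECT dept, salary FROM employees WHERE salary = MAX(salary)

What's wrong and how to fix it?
Bug: WHERE is evaluated per row; an aggregate over the whole table isn't defined there

Fix: Use a subquery: WHERE salary = (SELECT MAX(salary) FROM employees)

Corrected query:
SELECT dept, salary FROM employees WHERE salary = (SELECT MAX(salary) FROM employees)

Result:
dept  | salary
------+-------
Legal | 177808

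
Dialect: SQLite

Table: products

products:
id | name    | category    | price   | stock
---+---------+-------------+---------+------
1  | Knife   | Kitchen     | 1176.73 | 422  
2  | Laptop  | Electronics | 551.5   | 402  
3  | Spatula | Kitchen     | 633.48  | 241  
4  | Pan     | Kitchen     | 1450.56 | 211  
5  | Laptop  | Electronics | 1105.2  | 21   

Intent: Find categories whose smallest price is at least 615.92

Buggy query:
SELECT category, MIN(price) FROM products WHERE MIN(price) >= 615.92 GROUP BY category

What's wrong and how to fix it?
Bug: MIN() in WHERE is a misuse of aggregate

Fix: Replace WHERE with HAVING after the GROUP BY

Corrected query:
SELECT category, MIN(price) FROM products GROUP BY category HAVING MIN(price) >= 615.92

Result:
category | MIN(price)
---------+-----------
Kitchen  | 633.48    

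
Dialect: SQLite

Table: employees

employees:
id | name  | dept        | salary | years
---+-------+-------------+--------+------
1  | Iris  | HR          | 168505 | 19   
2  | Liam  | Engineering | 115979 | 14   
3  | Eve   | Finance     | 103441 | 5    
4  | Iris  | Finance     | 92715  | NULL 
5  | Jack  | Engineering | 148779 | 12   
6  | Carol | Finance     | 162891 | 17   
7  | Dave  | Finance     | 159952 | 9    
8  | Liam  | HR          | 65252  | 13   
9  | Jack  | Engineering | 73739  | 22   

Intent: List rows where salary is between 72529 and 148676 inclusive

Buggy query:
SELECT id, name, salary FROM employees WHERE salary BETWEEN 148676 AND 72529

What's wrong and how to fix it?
Bug: BETWEEN expects the lower bound first; with 148676 AND 72529 the range is empty

Fix: Swap the bounds so the smaller value comes first

Corrected query:
SELECT id, name, salary FROM employees WHERE salary BETWEEN 72529 AND 148676

Result:
id | name | salary
---+------+-------
2  | Liam | 115979
3  | Eve  | 103441
4  | Iris | 92715 
9  | Jack | 73739 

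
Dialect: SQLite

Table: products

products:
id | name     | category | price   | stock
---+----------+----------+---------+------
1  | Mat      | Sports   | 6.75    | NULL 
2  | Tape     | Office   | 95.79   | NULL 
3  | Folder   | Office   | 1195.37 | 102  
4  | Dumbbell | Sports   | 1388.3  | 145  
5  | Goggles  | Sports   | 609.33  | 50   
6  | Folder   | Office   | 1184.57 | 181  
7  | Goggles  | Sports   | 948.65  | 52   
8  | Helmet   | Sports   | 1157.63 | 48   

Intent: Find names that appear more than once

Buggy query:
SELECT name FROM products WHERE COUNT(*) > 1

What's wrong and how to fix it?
Bug: WHERE can't reference COUNT(*); aggregates are computed after WHERE

Fix: GROUP BY name, then filter groups with HAVING COUNT(*) > 1

Corrected query:
SELECT name FROM products GROUP BY name HAVING COUNT(*) > 1

Result:
name   
-------
Folder 
Goggles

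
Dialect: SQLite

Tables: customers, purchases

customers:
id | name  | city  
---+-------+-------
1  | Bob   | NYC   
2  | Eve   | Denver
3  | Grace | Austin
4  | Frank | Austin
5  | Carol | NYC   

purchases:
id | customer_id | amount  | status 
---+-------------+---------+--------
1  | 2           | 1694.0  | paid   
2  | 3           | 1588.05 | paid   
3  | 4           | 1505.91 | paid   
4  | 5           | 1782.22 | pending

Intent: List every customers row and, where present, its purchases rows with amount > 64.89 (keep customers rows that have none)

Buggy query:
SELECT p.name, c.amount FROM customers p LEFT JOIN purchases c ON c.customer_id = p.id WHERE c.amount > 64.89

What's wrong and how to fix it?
Bug: Filtering c.amount in WHERE discards the NULL rows produced by LEFT JOIN, turning it into an inner join

Fix: Put 'c.amount > 64.89' in the JOIN's ON clause instead of WHERE

Corrected query:
SELECT p.name, c.amount FROM customers p LEFT JOIN purchases c ON c.customer_id = p.id AND c.amount > 64.89

Result:
name  | amount 
------+--------
Bob   | NULL   
Eve   | 1694   
Grace | 1588.05
Frank | 1505.91
Carol | 1782.22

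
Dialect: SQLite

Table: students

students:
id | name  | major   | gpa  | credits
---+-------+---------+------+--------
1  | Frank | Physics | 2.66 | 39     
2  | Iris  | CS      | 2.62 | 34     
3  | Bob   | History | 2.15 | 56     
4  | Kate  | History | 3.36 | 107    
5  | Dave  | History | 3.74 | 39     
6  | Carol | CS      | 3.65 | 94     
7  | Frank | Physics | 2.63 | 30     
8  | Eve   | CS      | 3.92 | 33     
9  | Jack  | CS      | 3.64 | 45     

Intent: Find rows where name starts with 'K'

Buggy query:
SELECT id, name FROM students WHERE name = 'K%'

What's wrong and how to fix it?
Bug: Wildcards only work with LIKE; '=' treats '%' as a literal character

Fix: Use LIKE for wildcard pattern matching

Corrected query:
SELECT id, name FROM students WHERE name LIKE 'K%'

Result:
id | name
---+-----
4  | Kate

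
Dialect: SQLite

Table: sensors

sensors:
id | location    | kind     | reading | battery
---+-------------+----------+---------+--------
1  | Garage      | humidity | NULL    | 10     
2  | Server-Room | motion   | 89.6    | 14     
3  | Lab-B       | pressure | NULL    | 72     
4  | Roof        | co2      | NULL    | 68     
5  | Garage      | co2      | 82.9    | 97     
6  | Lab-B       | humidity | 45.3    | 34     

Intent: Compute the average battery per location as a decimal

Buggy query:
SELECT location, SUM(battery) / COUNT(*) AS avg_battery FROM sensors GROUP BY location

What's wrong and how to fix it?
Bug: Both operands are integers, so '/' performs integer division and truncates

Fix: Cast one side to REAL so the division keeps the fractional part

Corrected query:
SELECT location, SUM(battery) * 1.0 / COUNT(*) AS avg_battery FROM sensors GROUP BY location

Result:
location    | avg_battery
------------+------------
Garage      | 53.5       
Lab-B       | 53         
Roof        | 68         
Server-Room | 14         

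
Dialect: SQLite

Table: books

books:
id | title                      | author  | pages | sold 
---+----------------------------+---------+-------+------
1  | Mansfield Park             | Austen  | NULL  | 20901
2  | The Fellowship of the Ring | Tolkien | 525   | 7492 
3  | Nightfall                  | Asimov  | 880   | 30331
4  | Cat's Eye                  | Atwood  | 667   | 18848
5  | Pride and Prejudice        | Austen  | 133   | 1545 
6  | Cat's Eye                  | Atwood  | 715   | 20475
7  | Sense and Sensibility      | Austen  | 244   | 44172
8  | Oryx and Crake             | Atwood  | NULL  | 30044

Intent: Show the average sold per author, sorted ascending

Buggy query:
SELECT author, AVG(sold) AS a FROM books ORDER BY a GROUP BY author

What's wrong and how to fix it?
Bug: ORDER BY appears before GROUP BY; SQL clause order requires GROUP BY first

Fix: Reorder: SELECT … FROM … GROUP BY … ORDER BY …

Corrected query:
SELECT author, AVG(sold) AS a FROM books GROUP BY author ORDER BY a

Result:
author  | a           
--------+-------------
Tolkien | 7492        
Austen  | 22206       
Atwood  | 23122.333333
Asimov  | 30331       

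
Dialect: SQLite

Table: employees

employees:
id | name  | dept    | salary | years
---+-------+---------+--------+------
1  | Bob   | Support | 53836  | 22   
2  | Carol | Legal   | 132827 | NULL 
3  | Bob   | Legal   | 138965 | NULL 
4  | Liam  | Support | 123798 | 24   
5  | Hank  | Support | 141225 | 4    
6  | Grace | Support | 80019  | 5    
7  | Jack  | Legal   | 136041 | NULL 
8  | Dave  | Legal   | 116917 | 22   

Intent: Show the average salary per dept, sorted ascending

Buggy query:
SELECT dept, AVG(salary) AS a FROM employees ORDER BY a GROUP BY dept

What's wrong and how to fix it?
Bug: GROUP BY must precede ORDER BY

Fix: Reorder: SELECT … FROM … GROUP BY … ORDER BY …

Corrected query:
SELECT dept, AVG(salary) AS a FROM employees GROUP BY dept ORDER BY a

Result:
dept    | a       
--------+---------
Support | 99719.5 
Legal   | 131187.5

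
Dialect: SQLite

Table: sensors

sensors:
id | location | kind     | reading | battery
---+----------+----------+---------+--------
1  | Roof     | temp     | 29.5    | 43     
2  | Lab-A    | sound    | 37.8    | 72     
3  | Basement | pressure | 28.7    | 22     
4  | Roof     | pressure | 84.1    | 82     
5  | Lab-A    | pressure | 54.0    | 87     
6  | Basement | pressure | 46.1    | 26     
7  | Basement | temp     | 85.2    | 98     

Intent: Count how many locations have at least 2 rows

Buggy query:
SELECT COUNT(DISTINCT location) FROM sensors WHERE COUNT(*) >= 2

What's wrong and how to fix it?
Bug: WHERE filters individual rows, not groups, so a group-level COUNT is invalid there

Fix: Use a subquery that GROUPs and filters with HAVING, then count its rows

Corrected query:
SELECT COUNT(*) FROM (SELECT location FROM sensors GROUP BY location HAVING COUNT(*) >= 2)

Result:
COUNT(*)
--------
3       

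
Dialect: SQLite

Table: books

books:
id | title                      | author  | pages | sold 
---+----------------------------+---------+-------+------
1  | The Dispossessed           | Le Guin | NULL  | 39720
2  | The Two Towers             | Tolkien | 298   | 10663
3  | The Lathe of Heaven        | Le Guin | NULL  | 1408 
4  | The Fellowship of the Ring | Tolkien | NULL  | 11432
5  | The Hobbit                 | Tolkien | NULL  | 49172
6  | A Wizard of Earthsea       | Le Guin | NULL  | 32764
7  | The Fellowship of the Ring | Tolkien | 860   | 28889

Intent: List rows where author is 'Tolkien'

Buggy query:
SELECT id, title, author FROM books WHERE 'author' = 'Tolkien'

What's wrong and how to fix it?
Bug: 'author' in single quotes is a string literal, not the column; the comparison is literal-vs-literal and never true

Fix: Reference the column as author without single quotes

Corrected query:
SELECT id, title, author FROM books WHERE author = 'Tolkien'

Result:
id | title                      | author 
---+----------------------------+--------
2  | The Two Towers             | Tolkien
4  | The Fellowship of the Ring | Tolkien
5  | The Hobbit                 | Tolkien
7  | The Fellowship of the Ring | Tolkien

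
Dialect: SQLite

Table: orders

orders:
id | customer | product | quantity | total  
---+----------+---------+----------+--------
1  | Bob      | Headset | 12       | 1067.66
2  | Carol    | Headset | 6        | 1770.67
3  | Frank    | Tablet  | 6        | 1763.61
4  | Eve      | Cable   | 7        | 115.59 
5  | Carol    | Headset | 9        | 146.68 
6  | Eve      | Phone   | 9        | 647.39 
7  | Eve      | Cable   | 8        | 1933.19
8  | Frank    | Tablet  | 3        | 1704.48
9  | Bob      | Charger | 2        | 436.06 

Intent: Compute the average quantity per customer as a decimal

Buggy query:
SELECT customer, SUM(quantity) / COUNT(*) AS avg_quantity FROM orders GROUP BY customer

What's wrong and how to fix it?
Bug: Both operands are integers, so '/' performs integer division and truncates

Fix: Cast one side to REAL so the division keeps the fractional part

Corrected query:
SELECT customer, SUM(quantity) * 1.0 / COUNT(*) AS avg_quantity FROM orders GROUP BY customer

Result:
customer | avg_quantity
---------+-------------
Bob      | 7           
Carol    | 7.5         
Eve      | 8           
Frank    | 4.5         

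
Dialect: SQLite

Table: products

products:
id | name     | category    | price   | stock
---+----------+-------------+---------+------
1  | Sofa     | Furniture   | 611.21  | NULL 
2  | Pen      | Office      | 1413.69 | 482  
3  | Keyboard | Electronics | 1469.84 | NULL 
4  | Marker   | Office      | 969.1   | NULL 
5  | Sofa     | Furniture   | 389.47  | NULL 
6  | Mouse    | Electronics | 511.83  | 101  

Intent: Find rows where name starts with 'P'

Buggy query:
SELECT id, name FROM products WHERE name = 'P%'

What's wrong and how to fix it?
Bug: '=' compares the literal string including the % character; pattern matching needs LIKE

Fix: Replace '=' with LIKE so 'P%' is treated as a pattern

Corrected query:
SELECT id, name FROM products WHERE name LIKE 'P%'

Result:
id | name
---+-----
2  | Pen 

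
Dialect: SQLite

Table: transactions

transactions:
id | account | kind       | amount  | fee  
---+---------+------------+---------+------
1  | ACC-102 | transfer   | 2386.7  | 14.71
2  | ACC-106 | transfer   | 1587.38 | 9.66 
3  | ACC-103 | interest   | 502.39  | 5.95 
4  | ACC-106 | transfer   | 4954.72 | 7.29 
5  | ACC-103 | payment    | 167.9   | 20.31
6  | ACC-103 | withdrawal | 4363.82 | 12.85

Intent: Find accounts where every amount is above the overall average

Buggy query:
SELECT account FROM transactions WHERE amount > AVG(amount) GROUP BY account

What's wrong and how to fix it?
Bug: WHERE evaluates per row before aggregation, so AVG() is unavailable

Fix: Use a subquery for AVG and a HAVING MIN(...) filter so the condition holds for every row in the group

Corrected query:
SELECT account FROM transactions GROUP BY account HAVING MIN(amount) > (SELECT AVG(amount) FROM transactions)

Result:
account
-------
ACC-102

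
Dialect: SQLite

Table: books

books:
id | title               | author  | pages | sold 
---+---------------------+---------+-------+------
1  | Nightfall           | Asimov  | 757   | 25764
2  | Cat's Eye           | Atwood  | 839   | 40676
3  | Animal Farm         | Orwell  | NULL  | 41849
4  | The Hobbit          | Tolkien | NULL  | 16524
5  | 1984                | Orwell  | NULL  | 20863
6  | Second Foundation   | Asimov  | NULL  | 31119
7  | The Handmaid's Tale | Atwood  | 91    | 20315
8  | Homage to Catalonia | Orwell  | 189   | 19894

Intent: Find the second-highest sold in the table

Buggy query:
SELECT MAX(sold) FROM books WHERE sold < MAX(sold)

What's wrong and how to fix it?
Bug: MAX(sold) on the right of the comparison is an aggregate-in-WHERE error

Fix: Put the inner MAX in a scalar subquery

Corrected query:
SELECT MAX(sold) FROM books WHERE sold < (SELECT MAX(sold) FROM books)

Result:
MAX(sold)
---------
40676    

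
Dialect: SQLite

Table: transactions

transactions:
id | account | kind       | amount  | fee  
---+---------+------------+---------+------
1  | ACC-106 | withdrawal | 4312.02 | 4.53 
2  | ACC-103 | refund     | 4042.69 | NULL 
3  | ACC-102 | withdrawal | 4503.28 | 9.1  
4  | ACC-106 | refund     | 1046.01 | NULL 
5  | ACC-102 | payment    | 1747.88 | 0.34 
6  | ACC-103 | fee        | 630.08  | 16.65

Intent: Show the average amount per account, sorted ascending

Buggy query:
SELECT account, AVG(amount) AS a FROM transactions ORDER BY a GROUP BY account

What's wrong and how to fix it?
Bug: ORDER BY appears before GROUP BY; SQL clause order requires GROUP BY first

Fix: Reorder: SELECT … FROM … GROUP BY … ORDER BY …

Corrected query:
SELECT account, AVG(amount) AS a FROM transactions GROUP BY account ORDER BY a

Result:
account | a       
--------+---------
ACC-103 | 2336.385
ACC-106 | 2679.015
ACC-102 | 3125.58 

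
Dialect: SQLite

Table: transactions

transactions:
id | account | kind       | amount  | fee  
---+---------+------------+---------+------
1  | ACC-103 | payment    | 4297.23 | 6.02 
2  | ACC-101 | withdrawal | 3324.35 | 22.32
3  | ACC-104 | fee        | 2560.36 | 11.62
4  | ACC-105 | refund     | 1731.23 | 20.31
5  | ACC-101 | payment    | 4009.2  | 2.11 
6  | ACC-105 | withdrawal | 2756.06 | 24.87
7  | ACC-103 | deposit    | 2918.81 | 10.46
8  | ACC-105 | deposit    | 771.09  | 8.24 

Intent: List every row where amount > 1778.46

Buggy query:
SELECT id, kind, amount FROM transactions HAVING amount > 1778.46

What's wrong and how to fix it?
Bug: This is a non-aggregate query (no GROUP BY, no aggregates), so in SQLite the HAVING clause is invalid here; a row-level condition belongs in WHERE

Fix: Use WHERE for row-level filtering

Corrected query:
SELECT id, kind, amount FROM transactions WHERE amount > 1778.46

Result:
id | kind       | amount 
---+------------+--------
1  | payment    | 4297.23
2  | withdrawal | 3324.35
3  | fee        | 2560.36
5  | payment    | 4009.2 
6  | withdrawal | 2756.06
7  | deposit    | 2918.81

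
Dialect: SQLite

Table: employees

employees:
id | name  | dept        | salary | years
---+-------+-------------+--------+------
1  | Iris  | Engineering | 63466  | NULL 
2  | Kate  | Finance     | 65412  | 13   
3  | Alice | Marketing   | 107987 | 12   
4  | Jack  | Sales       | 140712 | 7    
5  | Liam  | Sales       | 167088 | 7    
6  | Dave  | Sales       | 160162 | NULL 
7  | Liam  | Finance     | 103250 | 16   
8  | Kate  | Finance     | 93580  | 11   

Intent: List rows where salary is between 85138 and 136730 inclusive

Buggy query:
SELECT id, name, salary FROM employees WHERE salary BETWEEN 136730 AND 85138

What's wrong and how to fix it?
Bug: BETWEEN expects the lower bound first; with 136730 AND 85138 the range is empty

Fix: Swap the bounds so the smaller value comes first

Corrected query:
SELECT id, name, salary FROM employees WHERE salary BETWEEN 85138 AND 136730

Result:
id | name  | salary
---+-------+-------
3  | Alice | 107987
7  | Liam  | 103250
8  | Kate  | 93580 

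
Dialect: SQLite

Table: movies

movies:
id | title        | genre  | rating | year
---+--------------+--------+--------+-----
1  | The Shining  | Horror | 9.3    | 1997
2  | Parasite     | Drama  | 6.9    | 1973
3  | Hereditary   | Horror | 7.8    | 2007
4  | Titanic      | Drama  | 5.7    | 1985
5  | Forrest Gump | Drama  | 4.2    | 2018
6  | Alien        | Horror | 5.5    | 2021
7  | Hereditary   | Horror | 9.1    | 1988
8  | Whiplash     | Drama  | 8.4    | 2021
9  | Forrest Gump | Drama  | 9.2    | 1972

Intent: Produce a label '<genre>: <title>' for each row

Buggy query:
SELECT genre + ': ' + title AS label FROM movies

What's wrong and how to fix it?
Bug: SQLite uses || for string concatenation; + coerces text to numbers (yielding 0)

Fix: Use the || operator for string concatenation

Corrected query:
SELECT genre || ': ' || title AS label FROM movies

Result:
label              
-------------------
Horror: The Shining
Drama: Parasite    
Horror: Hereditary 
Drama: Titanic     
Drama: Forrest Gump
Horror: Alien      
Horror: Hereditary 
Drama: Whiplash    
Drama: Forrest Gump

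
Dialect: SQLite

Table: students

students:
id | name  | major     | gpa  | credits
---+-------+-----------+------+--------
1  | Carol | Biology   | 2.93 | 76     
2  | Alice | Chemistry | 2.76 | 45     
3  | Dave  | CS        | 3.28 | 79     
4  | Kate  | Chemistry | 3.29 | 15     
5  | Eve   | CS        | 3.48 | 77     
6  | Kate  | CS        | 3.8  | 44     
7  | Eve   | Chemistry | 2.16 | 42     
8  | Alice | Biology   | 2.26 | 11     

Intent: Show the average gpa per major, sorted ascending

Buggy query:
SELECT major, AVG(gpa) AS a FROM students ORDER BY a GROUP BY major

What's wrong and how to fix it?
Bug: GROUP BY must precede ORDER BY

Fix: Reorder: SELECT … FROM … GROUP BY … ORDER BY …

Corrected query:
SELECT major, AVG(gpa) AS a FROM students GROUP BY major ORDER BY a

Result:
major     | a       
----------+---------
Biology   | 2.595   
Chemistry | 2.736667
CS        | 3.52    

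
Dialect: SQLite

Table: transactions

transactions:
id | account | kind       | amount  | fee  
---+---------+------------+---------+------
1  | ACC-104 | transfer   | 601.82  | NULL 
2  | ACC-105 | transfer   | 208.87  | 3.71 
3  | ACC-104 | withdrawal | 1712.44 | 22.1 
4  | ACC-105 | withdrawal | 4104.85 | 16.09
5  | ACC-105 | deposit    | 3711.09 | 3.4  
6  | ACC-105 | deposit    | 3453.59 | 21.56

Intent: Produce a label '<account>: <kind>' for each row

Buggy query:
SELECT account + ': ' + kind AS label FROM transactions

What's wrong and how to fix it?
Bug: '+' is numeric addition; on text columns SQLite converts them to 0 instead of concatenating

Fix: Use the || operator for string concatenation

Corrected query:
SELECT account || ': ' || kind AS label FROM transactions

Result:
label              
-------------------
ACC-104: transfer  
ACC-105: transfer  
ACC-104: withdrawal
ACC-105: withdrawal
ACC-105: deposit   
ACC-105: deposit   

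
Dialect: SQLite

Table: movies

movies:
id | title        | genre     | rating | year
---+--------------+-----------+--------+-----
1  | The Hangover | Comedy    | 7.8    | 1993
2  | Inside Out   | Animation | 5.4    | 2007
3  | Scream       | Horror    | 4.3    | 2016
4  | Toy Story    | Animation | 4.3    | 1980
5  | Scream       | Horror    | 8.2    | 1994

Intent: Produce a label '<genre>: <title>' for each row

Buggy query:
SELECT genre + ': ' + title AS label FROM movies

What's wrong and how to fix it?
Bug: SQLite uses || for string concatenation; + coerces text to numbers (yielding 0)

Fix: Replace + with || to concatenate text

Corrected query:
SELECT genre || ': ' || title AS label FROM movies

Result:
label                
---------------------
Comedy: The Hangover 
Animation: Inside Out
Horror: Scream       
Animation: Toy Story 
Horror: Scream       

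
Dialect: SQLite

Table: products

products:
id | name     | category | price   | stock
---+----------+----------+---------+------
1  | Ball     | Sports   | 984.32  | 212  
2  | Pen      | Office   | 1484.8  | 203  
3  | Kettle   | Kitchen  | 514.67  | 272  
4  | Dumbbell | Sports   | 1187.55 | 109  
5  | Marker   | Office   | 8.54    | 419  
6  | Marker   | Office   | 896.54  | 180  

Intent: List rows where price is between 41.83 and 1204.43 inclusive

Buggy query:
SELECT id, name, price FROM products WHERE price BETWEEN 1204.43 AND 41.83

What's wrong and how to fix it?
Bug: The bounds are reversed; BETWEEN a AND b requires a <= b to match anything

Fix: Swap the bounds so the smaller value comes first

Corrected query:
SELECT id, name, price FROM products WHERE price BETWEEN 41.83 AND 1204.43

Result:
id | name     | price  
---+----------+--------
1  | Ball     | 984.32 
3  | Kettle   | 514.67 
4  | Dumbbell | 1187.55
6  | Marker   | 896.54 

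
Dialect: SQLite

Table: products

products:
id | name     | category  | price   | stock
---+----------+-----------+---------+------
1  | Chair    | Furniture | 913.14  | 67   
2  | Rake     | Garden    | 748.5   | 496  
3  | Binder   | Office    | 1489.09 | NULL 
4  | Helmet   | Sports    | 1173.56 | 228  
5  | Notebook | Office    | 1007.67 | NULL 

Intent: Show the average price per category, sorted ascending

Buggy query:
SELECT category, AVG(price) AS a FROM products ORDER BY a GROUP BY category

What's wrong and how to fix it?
Bug: GROUP BY must precede ORDER BY

Fix: Move ORDER BY to the end, after GROUP BY

Corrected query:
SELECT category, AVG(price) AS a FROM products GROUP BY category ORDER BY a

Result:
category  | a      
----------+--------
Garden    | 748.5  
Furniture | 913.14 
Sports    | 1173.56
Office    | 1248.38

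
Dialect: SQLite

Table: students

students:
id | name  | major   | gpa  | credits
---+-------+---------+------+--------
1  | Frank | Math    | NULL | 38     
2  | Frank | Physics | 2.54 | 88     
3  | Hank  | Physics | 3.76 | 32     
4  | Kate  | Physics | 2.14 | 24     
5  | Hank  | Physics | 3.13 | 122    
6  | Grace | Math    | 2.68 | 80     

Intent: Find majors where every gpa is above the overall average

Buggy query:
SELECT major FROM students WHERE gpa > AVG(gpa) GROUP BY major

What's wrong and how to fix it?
Bug: AVG() is an aggregate; it can't sit directly in WHERE

Fix: Compute the overall average in a scalar subquery and compare each group's MIN against it in HAVING

Corrected query:
SELECT major FROM students GROUP BY major HAVING MIN(gpa) > (SELECT AVG(gpa) FROM students)

Result:
(no rows)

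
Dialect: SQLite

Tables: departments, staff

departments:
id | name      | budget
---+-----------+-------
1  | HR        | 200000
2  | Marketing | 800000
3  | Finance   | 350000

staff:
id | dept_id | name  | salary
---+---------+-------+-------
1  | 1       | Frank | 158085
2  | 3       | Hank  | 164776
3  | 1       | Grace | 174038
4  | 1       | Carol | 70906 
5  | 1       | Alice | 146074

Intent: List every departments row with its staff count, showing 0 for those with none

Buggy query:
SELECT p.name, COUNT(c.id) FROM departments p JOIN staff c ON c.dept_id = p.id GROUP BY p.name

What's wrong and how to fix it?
Bug: An inner join excludes parents with zero children

Fix: Use LEFT JOIN so parents without children still appear (COUNT(c.id) gives 0)

Corrected query:
SELECT p.name, COUNT(c.id) FROM departments p LEFT JOIN staff c ON c.dept_id = p.id GROUP BY p.name

Result:
name      | COUNT(c.id)
----------+------------
Finance   | 1          
HR        | 4          
Marketing | 0          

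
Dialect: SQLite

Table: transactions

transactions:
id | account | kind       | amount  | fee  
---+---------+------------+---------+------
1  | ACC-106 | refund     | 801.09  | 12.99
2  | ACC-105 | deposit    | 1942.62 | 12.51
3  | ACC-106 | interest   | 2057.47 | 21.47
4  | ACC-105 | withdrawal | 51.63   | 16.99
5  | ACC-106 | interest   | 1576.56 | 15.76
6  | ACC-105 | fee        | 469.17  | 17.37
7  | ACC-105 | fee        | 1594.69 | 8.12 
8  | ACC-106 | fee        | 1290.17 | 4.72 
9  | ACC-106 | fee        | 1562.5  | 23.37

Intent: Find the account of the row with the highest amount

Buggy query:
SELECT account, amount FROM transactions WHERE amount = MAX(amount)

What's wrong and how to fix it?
Bug: MAX(amount) is an aggregate and cannot be used directly in WHERE

Fix: Use a subquery: WHERE amount = (SELECT MAX(amount) FROM transactions)

Corrected query:
SELECT account, amount FROM transactions WHERE amount = (SELECT MAX(amount) FROM transactions)

Result:
account | amount 
--------+--------
ACC-106 | 2057.47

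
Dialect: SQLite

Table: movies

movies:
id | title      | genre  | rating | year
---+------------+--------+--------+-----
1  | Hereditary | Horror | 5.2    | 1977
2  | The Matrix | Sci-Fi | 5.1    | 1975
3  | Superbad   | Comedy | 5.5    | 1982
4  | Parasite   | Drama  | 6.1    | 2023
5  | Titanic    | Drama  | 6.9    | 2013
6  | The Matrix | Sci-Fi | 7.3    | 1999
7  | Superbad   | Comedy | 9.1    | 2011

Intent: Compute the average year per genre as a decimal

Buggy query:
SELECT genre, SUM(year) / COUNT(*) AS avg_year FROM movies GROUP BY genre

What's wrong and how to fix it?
Bug: SUM(year) and COUNT(*) are both integers; the division truncates the fractional part

Fix: Multiply by 1.0 (or CAST to REAL) to force floating-point division

Corrected query:
SELECT genre, SUM(year) * 1.0 / COUNT(*) AS avg_year FROM movies GROUP BY genre

Result:
genre  | avg_year
-------+---------
Comedy | 1996.5  
Drama  | 2018    
Horror | 1977    
Sci-Fi | 1987    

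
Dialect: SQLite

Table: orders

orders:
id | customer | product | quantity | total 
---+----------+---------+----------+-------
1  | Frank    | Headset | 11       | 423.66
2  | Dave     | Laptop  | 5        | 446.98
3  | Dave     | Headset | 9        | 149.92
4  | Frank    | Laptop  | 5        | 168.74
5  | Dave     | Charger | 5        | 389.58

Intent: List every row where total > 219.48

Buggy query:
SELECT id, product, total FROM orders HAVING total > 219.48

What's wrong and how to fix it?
Bug: This is a non-aggregate query (no GROUP BY, no aggregates), so in SQLite the HAVING clause is invalid here; a row-level condition belongs in WHERE

Fix: Use WHERE for row-level filtering

Corrected query:
SELECT id, product, total FROM orders WHERE total > 219.48

Result:
id | product | total 
---+---------+-------
1  | Headset | 423.66
2  | Laptop  | 446.98
5  | Charger | 389.58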